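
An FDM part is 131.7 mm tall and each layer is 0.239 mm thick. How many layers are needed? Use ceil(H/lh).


Layers = ceil(131.7/0.239) = 552


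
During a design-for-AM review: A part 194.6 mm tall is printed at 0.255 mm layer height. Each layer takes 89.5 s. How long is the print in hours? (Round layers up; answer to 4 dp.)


Layers = ceil(194.6/0.255) = 764
t = 764 * 89.5 / 3600 = 18.9939 hrs


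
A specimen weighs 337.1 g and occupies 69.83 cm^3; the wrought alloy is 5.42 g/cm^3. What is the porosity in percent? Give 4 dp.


rho_part = 337.1 / 69.83 = 4.82743806 g/cm^3
Porosity = (1 - 4.82743806/5.42)*100 = 10.9329 %


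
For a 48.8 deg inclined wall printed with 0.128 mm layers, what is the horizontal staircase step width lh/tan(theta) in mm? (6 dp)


step = 0.128 / tan(48.8) = 0.112056 mm


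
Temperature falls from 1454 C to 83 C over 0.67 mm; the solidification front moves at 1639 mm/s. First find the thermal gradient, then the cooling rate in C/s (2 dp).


G = (1454-83)/0.67 = 2046.26865672 C/mm
CR = 2046.26865672 * 1639 = 3353834.33 C/s


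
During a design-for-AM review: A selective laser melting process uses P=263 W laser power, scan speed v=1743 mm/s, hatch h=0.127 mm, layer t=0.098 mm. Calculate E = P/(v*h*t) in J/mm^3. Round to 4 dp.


E = 263 / (1743*0.127*0.098) = 12.1235 J/mm^3


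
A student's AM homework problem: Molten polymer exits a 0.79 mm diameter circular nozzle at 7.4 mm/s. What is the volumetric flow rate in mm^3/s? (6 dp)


A = pi*(0.79/2)^2 = 0.49016699 mm^2
Q = 0.49016699 * 7.4 = 3.627236 mm^3/s


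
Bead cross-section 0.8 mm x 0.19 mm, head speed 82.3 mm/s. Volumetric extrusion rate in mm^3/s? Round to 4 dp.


Rate = 0.8 * 0.19 * 82.3 = 12.5096 mm^3/s


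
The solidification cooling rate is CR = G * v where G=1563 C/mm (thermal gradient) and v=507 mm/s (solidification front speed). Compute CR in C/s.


CR = 1563 * 507 = 792441 C/s


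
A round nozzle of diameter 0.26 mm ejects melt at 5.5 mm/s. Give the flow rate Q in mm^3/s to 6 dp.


A = pi*(0.26/2)^2 = 0.05309292 mm^2
Q = 0.05309292 * 5.5 = 0.292011 mm^3/s


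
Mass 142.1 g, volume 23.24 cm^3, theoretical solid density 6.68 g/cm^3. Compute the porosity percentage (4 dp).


rho_part = 142.1 / 23.24 = 6.11445783 g/cm^3
Porosity = (1 - 6.11445783/6.68)*100 = 8.4662 %


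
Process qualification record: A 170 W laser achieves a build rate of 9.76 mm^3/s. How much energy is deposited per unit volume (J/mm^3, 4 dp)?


SE = 170 / 9.76 = 17.418 J/mm^3


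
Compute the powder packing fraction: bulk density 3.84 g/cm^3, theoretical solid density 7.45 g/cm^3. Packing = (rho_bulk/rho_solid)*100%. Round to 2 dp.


Packing = (3.84/7.45)*100 = 51.54 %


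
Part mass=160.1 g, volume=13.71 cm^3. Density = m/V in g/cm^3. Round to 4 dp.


rho = 160.1 / 13.71 = 11.6776 g/cm^3


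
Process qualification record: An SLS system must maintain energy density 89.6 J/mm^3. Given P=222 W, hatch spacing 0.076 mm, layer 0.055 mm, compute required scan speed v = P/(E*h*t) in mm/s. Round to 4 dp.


v = 222 / (89.6*0.076*0.055) = 592.7461 mm/s


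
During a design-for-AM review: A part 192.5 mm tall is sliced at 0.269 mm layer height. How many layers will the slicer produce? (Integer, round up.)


Layers = ceil(192.5/0.269) = 716


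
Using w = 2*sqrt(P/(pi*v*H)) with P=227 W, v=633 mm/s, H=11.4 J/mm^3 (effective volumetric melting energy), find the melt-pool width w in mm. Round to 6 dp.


w = 2*sqrt(227/(pi*633*11.4)) = 0.200131 mm


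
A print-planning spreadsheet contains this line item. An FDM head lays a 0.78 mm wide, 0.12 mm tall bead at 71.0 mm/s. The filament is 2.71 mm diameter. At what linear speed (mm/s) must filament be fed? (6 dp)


Q = 0.78 * 0.12 * 71.0 = 6.6456 mm^3/s
A_fil = pi*(2.71/2)^2 = 5.76804265 mm^2
v_feed = 6.6456 / 5.76804265 = 1.152141 mm/s


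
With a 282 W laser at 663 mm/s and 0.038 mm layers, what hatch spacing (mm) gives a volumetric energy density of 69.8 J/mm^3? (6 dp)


h = 282 / (69.8*663*0.038) = 0.16036 mm


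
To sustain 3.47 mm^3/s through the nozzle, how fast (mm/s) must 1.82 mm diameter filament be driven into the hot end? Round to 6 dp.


A = pi*(1.82/2)^2 = 2.601553
v = 3.47 / 2.601553 = 1.333819 mm/s


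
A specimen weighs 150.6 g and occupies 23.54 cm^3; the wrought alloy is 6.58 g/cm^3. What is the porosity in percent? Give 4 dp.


rho_part = 150.6 / 23.54 = 6.39762107 g/cm^3
Porosity = (1 - 6.39762107/6.58)*100 = 2.7717 %


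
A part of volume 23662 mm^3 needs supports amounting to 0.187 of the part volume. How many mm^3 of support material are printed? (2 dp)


V_support = 23662 * 0.187 = 4424.79 mm^3


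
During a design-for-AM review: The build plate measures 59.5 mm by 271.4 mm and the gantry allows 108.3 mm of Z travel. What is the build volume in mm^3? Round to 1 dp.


V = 59.5 * 271.4 * 108.3 = 1748860.9 mm^3


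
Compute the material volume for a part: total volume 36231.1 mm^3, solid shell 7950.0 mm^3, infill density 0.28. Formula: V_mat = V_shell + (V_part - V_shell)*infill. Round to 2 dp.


V_infill = (36231.1 - 7950.0) * 0.28 = 7918.71
V_total = 7950.0 + 7918.71 = 15868.71 mm^3


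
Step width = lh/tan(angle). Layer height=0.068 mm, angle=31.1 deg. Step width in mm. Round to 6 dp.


step = 0.068 / tan(31.1) = 0.112725 mm


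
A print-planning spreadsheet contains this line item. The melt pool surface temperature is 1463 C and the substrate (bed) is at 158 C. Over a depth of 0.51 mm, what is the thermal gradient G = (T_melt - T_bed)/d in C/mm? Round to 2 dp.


G = (1463-158)/0.51 = 2558.82 C/mm


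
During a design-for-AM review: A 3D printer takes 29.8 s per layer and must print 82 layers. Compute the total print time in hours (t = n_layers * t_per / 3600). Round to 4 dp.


t = 82 * 29.8 / 3600 = 0.6788 hrs


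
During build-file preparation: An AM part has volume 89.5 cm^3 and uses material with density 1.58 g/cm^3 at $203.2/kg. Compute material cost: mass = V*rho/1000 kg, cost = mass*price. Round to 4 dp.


Mass = 89.5*1.58/1000 = 0.14141 kg
Cost = 0.14141 * 203.2 = 28.7345 $


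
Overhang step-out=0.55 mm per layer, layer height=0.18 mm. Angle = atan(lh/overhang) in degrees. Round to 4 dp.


angle = atan(0.18/0.55) = 18.1219 degrees


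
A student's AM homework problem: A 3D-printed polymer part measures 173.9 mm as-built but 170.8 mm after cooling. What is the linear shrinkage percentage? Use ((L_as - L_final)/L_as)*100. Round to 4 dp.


Shrinkage = ((173.9-170.8)/173.9)*100 = 1.7826 %


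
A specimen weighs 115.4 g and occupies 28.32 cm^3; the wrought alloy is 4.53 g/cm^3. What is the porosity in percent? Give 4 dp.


rho_part = 115.4 / 28.32 = 4.07485876 g/cm^3
Porosity = (1 - 4.07485876/4.53)*100 = 10.0473 %


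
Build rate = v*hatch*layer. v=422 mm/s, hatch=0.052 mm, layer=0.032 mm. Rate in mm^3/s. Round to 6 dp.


Rate = 422 * 0.052 * 0.032 = 0.702208 mm^3/s


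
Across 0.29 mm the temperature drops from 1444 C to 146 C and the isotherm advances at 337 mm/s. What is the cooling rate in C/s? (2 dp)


G = (1444-146)/0.29 = 4475.86206897 C/mm
CR = 4475.86206897 * 337 = 1508365.52 C/s


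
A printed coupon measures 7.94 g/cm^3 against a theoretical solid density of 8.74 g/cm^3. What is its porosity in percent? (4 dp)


Porosity = (1-7.94/8.74)*100 = 9.1533 %


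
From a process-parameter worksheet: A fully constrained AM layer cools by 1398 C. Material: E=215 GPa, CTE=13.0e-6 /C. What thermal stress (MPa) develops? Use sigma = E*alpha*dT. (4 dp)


sigma = 215*1000 * 13.0e-6 * 1398 = 3907.41 MPa


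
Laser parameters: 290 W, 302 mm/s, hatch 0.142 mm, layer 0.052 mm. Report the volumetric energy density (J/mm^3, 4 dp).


E = 290 / (302*0.142*0.052) = 130.0467 J/mm^3


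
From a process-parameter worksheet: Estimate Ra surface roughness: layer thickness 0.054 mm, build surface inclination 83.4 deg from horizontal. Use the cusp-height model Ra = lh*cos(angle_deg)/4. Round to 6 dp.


Ra = 0.054 * cos(83.4) / 4 = 0.001552 mm


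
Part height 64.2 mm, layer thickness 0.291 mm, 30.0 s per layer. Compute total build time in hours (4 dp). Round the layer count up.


Layers = ceil(64.2/0.291) = 221
t = 221 * 30.0 / 3600 = 1.8417 hrs


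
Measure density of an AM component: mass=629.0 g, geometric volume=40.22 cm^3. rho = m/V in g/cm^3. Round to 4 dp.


rho = 629.0 / 40.22 = 15.639 g/cm^3


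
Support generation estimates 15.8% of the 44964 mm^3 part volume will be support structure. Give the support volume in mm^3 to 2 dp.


V_support = 44964 * 0.158 = 7104.31 mm^3


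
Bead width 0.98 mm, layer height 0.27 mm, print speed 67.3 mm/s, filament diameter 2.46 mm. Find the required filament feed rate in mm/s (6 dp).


Q = 0.98 * 0.27 * 67.3 = 17.80758 mm^3/s
A_fil = pi*(2.46/2)^2 = 4.75291553 mm^2
v_feed = 17.80758 / 4.75291553 = 3.746665 mm/s


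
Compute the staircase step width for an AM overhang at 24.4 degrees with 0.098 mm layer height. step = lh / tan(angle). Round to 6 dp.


step = 0.098 / tan(24.4) = 0.21604 mm


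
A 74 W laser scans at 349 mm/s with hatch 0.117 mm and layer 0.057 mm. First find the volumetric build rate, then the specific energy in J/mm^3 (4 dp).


Build rate = 349 * 0.117 * 0.057 = 2.327481 mm^3/s
SE = 74 / 2.327481 = 31.794 J/mm^3


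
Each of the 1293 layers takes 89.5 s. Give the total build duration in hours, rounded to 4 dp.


t = 1293 * 89.5 / 3600 = 32.1454 hrs


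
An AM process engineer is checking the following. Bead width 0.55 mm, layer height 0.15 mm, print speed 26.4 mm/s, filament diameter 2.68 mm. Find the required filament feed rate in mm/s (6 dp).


Q = 0.55 * 0.15 * 26.4 = 2.178 mm^3/s
A_fil = pi*(2.68/2)^2 = 5.64104377 mm^2
v_feed = 2.178 / 5.64104377 = 0.386099 mm/s


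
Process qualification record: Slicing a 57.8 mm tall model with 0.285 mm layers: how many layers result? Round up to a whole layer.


Layers = ceil(57.8/0.285) = 203


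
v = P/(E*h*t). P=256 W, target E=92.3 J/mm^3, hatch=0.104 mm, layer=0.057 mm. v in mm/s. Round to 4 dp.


v = 256 / (92.3*0.104*0.057) = 467.8752 mm/s


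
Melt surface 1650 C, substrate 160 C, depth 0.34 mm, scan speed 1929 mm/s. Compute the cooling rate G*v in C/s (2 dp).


G = (1650-160)/0.34 = 4382.35294118 C/mm
CR = 4382.35294118 * 1929 = 8453558.82 C/s


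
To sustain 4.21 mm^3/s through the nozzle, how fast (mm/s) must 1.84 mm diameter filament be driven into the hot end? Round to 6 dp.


A = pi*(1.84/2)^2 = 2.659044
v = 4.21 / 2.659044 = 1.583276 mm/s


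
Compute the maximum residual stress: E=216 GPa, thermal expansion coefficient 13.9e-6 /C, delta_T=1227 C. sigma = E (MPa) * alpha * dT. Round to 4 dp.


sigma = 216*1000 * 13.9e-6 * 1227 = 3683.9448 MPa


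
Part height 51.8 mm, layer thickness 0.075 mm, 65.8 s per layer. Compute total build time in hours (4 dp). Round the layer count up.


Layers = ceil(51.8/0.075) = 691
t = 691 * 65.8 / 3600 = 12.6299 hrs


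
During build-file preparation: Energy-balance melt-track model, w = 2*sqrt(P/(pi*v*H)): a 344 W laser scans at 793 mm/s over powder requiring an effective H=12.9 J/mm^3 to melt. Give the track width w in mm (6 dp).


w = 2*sqrt(344/(pi*793*12.9)) = 0.20692 mm


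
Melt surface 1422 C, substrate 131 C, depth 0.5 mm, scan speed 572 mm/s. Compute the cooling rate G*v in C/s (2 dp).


G = (1422-131)/0.5 = 2582.0 C/mm
CR = 2582.0 * 572 = 1476904.0 C/s


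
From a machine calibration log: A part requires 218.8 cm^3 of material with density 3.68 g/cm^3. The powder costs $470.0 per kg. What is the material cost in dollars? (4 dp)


Mass = 218.8*3.68/1000 = 0.805184 kg
Cost = 0.805184 * 470.0 = 378.4365 $


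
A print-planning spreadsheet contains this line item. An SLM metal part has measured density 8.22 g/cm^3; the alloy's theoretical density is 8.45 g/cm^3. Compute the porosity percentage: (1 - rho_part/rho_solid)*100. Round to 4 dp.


Porosity = (1-8.22/8.45)*100 = 2.7219 %


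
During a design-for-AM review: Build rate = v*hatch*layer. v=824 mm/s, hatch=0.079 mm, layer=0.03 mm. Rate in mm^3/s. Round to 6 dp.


Rate = 824 * 0.079 * 0.03 = 1.95288 mm^3/s


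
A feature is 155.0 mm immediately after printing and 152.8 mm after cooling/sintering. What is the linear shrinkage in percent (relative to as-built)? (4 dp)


Shrinkage = ((155.0-152.8)/155.0)*100 = 1.4194 %


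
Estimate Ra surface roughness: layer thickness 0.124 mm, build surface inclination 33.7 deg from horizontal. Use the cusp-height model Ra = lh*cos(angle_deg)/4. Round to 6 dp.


Ra = 0.124 * cos(33.7) / 4 = 0.025791 mm


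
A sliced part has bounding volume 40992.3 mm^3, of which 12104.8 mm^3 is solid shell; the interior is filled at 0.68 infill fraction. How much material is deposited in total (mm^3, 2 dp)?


V_infill = (40992.3 - 12104.8) * 0.68 = 19643.5
V_total = 12104.8 + 19643.5 = 31748.3 mm^3


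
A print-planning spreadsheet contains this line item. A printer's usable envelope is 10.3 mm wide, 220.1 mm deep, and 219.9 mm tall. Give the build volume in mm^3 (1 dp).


V = 10.3 * 220.1 * 219.9 = 498519.9 mm^3


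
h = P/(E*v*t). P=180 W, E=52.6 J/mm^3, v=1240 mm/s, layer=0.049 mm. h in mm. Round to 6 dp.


h = 180 / (52.6*1240*0.049) = 0.056321 mm


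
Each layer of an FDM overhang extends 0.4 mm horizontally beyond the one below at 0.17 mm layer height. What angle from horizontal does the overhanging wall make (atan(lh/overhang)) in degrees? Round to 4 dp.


angle = atan(0.17/0.4) = 23.0255 degrees


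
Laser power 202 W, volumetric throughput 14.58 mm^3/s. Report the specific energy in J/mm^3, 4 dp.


SE = 202 / 14.58 = 13.8546 J/mm^3


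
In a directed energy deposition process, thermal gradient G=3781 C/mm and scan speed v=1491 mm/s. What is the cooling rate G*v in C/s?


CR = 3781 * 1491 = 5637471 C/s


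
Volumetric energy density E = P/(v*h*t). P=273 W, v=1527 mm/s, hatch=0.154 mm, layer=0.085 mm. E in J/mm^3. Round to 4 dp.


E = 273 / (1527*0.154*0.085) = 13.6579 J/mm^3


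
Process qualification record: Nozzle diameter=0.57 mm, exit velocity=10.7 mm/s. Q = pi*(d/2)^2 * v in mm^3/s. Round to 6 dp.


A = pi*(0.57/2)^2 = 0.25517586 mm^2
Q = 0.25517586 * 10.7 = 2.730382 mm^3/s


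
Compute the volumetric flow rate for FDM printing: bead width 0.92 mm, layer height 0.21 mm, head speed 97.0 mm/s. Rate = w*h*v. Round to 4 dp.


Rate = 0.92 * 0.21 * 97.0 = 18.7404 mm^3/s


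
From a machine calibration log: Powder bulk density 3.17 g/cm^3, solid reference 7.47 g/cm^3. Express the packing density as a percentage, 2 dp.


Packing = (3.17/7.47)*100 = 42.44 %


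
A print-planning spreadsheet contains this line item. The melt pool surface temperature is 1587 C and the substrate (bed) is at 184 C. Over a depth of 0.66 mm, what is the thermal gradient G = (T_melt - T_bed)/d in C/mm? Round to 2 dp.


G = (1587-184)/0.66 = 2125.76 C/mm


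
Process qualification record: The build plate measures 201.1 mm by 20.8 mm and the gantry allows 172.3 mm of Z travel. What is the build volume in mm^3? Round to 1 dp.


V = 201.1 * 20.8 * 172.3 = 720710.2 mm^3


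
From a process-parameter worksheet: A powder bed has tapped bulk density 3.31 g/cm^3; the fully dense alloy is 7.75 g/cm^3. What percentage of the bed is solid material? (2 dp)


Packing = (3.31/7.75)*100 = 42.71 %


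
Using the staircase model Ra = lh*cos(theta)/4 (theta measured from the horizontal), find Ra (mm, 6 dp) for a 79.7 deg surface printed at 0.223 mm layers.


Ra = 0.223 * cos(79.7) / 4 = 0.009968 mm


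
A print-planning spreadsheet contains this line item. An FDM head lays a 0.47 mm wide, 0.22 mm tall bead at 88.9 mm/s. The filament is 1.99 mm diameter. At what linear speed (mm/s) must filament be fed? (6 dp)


Q = 0.47 * 0.22 * 88.9 = 9.19226 mm^3/s
A_fil = pi*(1.99/2)^2 = 3.11025527 mm^2
v_feed = 9.19226 / 3.11025527 = 2.955468 mm/s


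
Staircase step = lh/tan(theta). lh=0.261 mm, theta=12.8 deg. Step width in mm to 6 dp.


step = 0.261 / tan(12.8) = 1.148796 mm


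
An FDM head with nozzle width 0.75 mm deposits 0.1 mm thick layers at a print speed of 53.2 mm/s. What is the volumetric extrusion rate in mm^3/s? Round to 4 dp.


Rate = 0.75 * 0.1 * 53.2 = 3.99 mm^3/s


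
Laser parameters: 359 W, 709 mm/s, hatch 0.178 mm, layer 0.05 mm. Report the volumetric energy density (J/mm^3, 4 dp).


E = 359 / (709*0.178*0.05) = 56.8929 J/mm^3


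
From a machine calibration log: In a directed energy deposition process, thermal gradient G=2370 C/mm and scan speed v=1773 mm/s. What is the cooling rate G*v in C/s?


CR = 2370 * 1773 = 4202010 C/s


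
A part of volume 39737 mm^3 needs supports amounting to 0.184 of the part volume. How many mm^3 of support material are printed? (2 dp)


V_support = 39737 * 0.184 = 7311.61 mm^3


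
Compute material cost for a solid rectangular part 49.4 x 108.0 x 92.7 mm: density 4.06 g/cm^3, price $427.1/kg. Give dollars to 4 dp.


V = 49.4 * 108.0 * 92.7 = 494573.04 mm^3 = 494.57304 cm^3
Mass = 494.57304 * 4.06 / 1000 = 2.00796654 kg
Cost = 2.00796654 * 427.1 = 857.6025 $


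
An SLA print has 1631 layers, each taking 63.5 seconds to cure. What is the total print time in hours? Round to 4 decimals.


t = 1631 * 63.5 / 3600 = 28.769 hrs


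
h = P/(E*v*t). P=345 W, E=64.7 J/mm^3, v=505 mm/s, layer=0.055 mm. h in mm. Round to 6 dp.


h = 345 / (64.7*505*0.055) = 0.191982 mm


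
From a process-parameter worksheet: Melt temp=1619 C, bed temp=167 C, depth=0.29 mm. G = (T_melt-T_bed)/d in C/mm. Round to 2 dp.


G = (1619-167)/0.29 = 5006.9 C/mm


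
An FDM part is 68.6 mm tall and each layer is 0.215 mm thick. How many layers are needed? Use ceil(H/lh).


Layers = ceil(68.6/0.215) = 320


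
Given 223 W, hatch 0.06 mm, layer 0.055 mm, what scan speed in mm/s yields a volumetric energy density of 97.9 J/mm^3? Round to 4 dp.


v = 223 / (97.9*0.06*0.055) = 690.2529 mm/s


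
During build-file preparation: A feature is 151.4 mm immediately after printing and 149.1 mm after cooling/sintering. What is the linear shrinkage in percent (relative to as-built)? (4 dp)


Shrinkage = ((151.4-149.1)/151.4)*100 = 1.5192 %


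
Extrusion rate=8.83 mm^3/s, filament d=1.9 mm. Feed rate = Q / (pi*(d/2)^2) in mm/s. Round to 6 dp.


A = pi*(1.9/2)^2 = 2.835287
v = 8.83 / 2.835287 = 3.114323 mm/s


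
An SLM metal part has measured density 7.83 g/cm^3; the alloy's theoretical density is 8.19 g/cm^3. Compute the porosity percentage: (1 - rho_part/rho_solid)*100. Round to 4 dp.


Porosity = (1-7.83/8.19)*100 = 4.3956 %


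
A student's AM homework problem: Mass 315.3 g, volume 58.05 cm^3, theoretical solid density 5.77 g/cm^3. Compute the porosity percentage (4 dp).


rho_part = 315.3 / 58.05 = 5.43152455 g/cm^3
Porosity = (1 - 5.43152455/5.77)*100 = 5.8661 %


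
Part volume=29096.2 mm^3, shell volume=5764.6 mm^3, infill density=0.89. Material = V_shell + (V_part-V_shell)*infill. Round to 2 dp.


V_infill = (29096.2 - 5764.6) * 0.89 = 20765.12
V_total = 5764.6 + 20765.12 = 26529.72 mm^3


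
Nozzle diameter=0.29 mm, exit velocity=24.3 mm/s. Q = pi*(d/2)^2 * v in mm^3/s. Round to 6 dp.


A = pi*(0.29/2)^2 = 0.06605199 mm^2
Q = 0.06605199 * 24.3 = 1.605063 mm^3/s


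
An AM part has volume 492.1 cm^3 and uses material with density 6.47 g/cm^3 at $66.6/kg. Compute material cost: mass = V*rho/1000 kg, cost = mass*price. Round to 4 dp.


Mass = 492.1*6.47/1000 = 3.183887 kg
Cost = 3.183887 * 66.6 = 212.0469 $


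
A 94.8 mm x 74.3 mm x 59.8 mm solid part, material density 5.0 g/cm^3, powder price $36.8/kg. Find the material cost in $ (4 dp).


V = 94.8 * 74.3 * 59.8 = 421209.672 mm^3 = 421.209672 cm^3
Mass = 421.209672 * 5.0 / 1000 = 2.10604836 kg
Cost = 2.10604836 * 36.8 = 77.5026 $


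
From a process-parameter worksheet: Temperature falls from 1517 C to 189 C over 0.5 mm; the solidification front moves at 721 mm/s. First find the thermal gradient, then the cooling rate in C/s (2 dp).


G = (1517-189)/0.5 = 2656.0 C/mm
CR = 2656.0 * 721 = 1914976.0 C/s


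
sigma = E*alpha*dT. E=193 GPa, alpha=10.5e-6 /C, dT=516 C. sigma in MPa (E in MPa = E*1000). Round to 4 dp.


sigma = 193*1000 * 10.5e-6 * 516 = 1045.674 MPa


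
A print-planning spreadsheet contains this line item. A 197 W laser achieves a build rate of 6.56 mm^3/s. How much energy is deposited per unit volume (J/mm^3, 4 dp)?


SE = 197 / 6.56 = 30.0305 J/mm^3


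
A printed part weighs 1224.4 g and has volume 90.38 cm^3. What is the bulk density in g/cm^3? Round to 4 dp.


rho = 1224.4 / 90.38 = 13.5472 g/cm^3


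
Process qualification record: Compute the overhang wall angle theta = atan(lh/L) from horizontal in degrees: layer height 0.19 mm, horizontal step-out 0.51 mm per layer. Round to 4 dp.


angle = atan(0.19/0.51) = 20.4328 degrees


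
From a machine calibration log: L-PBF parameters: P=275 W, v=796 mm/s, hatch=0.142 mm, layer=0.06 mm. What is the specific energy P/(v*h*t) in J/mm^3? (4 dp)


Build rate = 796 * 0.142 * 0.06 = 6.78192 mm^3/s
SE = 275 / 6.78192 = 40.549 J/mm^3


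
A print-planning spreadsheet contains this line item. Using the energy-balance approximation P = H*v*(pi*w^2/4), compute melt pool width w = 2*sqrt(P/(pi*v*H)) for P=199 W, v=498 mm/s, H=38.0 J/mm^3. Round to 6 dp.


w = 2*sqrt(199/(pi*498*38.0)) = 0.115711 mm


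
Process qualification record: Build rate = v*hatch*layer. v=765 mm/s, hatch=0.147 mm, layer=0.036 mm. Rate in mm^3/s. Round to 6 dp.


Rate = 765 * 0.147 * 0.036 = 4.04838 mm^3/s


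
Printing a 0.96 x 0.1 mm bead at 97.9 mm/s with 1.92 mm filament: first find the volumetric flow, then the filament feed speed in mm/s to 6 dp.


Q = 0.96 * 0.1 * 97.9 = 9.3984 mm^3/s
A_fil = pi*(1.92/2)^2 = 2.89529179 mm^2
v_feed = 9.3984 / 2.89529179 = 3.246098 mm/s


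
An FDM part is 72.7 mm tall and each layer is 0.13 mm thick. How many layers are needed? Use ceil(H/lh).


Layers = ceil(72.7/0.13) = 560


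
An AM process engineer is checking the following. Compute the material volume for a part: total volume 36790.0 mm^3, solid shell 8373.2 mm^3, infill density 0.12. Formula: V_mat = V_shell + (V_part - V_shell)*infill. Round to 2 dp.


V_infill = (36790.0 - 8373.2) * 0.12 = 3410.02
V_total = 8373.2 + 3410.02 = 11783.22 mm^3


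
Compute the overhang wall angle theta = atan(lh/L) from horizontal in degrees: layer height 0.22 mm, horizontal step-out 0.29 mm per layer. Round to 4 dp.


angle = atan(0.22/0.29) = 37.1847 degrees


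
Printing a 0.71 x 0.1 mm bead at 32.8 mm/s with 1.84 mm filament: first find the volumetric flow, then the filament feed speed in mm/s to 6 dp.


Q = 0.71 * 0.1 * 32.8 = 2.3288 mm^3/s
A_fil = pi*(1.84/2)^2 = 2.65904402 mm^2
v_feed = 2.3288 / 2.65904402 = 0.875803 mm/s


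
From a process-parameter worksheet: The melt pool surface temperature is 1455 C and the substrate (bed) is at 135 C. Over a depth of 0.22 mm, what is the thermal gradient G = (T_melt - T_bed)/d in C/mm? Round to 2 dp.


G = (1455-135)/0.22 = 6000.0 C/mm


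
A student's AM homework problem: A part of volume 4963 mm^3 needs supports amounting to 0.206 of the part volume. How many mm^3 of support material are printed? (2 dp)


V_support = 4963 * 0.206 = 1022.38 mm^3


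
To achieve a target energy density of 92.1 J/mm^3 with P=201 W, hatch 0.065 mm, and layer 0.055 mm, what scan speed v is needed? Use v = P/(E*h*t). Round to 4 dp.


v = 201 / (92.1*0.065*0.055) = 610.4645 mm/s


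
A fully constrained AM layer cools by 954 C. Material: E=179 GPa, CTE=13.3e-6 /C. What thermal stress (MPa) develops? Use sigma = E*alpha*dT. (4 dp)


sigma = 179*1000 * 13.3e-6 * 954 = 2271.1878 MPa


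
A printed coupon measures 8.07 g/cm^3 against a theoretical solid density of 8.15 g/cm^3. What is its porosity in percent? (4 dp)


Porosity = (1-8.07/8.15)*100 = 0.9816 %


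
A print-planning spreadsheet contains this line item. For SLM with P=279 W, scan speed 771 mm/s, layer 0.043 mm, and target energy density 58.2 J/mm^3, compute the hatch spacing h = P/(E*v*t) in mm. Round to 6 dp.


h = 279 / (58.2*771*0.043) = 0.144597 mm


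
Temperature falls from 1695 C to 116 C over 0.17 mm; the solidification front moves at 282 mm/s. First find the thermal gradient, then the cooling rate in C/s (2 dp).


G = (1695-116)/0.17 = 9288.23529412 C/mm
CR = 9288.23529412 * 282 = 2619282.35 C/s


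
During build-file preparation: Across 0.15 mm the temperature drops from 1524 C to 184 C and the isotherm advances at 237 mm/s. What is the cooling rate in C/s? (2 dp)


G = (1524-184)/0.15 = 8933.33333333 C/mm
CR = 8933.33333333 * 237 = 2117200.0 C/s


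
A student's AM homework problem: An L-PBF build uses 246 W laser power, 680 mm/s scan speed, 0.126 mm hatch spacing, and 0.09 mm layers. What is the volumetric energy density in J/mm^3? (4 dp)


E = 246 / (680*0.126*0.09) = 31.9016 J/mm^3


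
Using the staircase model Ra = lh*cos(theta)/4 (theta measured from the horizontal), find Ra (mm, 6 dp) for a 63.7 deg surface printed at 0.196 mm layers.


Ra = 0.196 * cos(63.7) / 4 = 0.02171 mm


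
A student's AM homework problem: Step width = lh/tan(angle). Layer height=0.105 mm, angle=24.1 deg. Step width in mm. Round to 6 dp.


step = 0.105 / tan(24.1) = 0.23473 mm


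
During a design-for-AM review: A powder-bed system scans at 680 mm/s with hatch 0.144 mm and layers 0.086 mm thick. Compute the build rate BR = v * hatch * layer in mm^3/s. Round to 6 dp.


Rate = 680 * 0.144 * 0.086 = 8.42112 mm^3/s


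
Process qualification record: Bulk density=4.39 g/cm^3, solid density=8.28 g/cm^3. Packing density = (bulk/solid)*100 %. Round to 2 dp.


Packing = (4.39/8.28)*100 = 53.02 %


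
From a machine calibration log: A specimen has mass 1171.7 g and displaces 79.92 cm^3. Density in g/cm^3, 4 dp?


rho = 1171.7 / 79.92 = 14.6609 g/cm^3


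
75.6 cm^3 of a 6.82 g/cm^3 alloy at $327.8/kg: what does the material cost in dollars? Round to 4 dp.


Mass = 75.6*6.82/1000 = 0.515592 kg
Cost = 0.515592 * 327.8 = 169.0111 $


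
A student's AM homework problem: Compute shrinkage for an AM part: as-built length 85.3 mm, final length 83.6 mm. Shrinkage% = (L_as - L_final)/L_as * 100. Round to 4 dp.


Shrinkage = ((85.3-83.6)/85.3)*100 = 1.993 %


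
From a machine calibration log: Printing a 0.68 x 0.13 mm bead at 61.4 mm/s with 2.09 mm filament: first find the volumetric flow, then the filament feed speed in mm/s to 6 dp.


Q = 0.68 * 0.13 * 61.4 = 5.42776 mm^3/s
A_fil = pi*(2.09/2)^2 = 3.43069772 mm^2
v_feed = 5.42776 / 3.43069772 = 1.582115 mm/s


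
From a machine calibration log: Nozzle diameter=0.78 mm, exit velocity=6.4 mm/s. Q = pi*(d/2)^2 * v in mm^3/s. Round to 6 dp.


A = pi*(0.78/2)^2 = 0.47783624 mm^2
Q = 0.47783624 * 6.4 = 3.058152 mm^3/s


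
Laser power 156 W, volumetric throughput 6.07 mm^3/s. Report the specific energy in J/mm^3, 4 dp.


SE = 156 / 6.07 = 25.7002 J/mm^3


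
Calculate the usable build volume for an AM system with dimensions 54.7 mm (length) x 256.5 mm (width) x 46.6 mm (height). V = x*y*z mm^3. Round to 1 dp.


V = 54.7 * 256.5 * 46.6 = 653823.6 mm^3


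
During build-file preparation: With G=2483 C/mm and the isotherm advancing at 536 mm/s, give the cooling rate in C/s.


CR = 2483 * 536 = 1330888 C/s


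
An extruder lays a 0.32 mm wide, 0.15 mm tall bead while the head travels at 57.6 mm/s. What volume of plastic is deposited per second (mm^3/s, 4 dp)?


Rate = 0.32 * 0.15 * 57.6 = 2.7648 mm^3/s


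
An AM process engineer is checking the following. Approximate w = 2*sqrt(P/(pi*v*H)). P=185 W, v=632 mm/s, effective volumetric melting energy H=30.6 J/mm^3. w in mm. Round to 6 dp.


w = 2*sqrt(185/(pi*632*30.6)) = 0.110363 mm


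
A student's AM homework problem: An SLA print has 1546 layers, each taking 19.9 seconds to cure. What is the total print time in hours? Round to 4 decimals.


t = 1546 * 19.9 / 3600 = 8.5459 hrs


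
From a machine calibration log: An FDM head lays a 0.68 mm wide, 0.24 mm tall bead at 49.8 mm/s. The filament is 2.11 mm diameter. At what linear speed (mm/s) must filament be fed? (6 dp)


Q = 0.68 * 0.24 * 49.8 = 8.12736 mm^3/s
A_fil = pi*(2.11/2)^2 = 3.49667116 mm^2
v_feed = 8.12736 / 3.49667116 = 2.324314 mm/s


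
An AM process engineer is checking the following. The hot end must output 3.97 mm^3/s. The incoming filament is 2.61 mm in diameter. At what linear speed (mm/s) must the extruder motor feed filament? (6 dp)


A = pi*(2.61/2)^2 = 5.350211
v = 3.97 / 5.350211 = 0.742027 mm/s


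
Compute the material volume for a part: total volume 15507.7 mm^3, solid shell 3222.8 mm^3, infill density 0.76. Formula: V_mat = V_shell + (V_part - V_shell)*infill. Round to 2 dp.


V_infill = (15507.7 - 3222.8) * 0.76 = 9336.52
V_total = 3222.8 + 9336.52 = 12559.32 mm^3


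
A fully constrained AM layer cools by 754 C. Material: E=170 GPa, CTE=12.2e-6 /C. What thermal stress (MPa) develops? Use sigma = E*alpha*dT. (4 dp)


sigma = 170*1000 * 12.2e-6 * 754 = 1563.796 MPa


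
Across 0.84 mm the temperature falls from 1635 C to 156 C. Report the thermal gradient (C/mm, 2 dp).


G = (1635-156)/0.84 = 1760.71 C/mm


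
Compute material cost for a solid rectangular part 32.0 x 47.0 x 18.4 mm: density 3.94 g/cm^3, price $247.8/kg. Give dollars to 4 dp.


V = 32.0 * 47.0 * 18.4 = 27673.6 mm^3 = 27.6736 cm^3
Mass = 27.6736 * 3.94 / 1000 = 0.10903398 kg
Cost = 0.10903398 * 247.8 = 27.0186 $


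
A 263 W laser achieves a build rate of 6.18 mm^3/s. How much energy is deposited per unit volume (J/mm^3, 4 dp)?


SE = 263 / 6.18 = 42.5566 J/mm^3


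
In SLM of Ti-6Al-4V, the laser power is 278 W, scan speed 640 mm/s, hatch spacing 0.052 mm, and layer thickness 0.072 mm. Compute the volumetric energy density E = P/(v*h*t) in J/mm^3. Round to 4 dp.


E = 278 / (640*0.052*0.072) = 116.019 J/mm^3


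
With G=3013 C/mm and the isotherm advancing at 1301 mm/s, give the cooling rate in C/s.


CR = 3013 * 1301 = 3919913 C/s


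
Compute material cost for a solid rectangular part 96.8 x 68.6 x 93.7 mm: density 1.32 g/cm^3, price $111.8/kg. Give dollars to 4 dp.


V = 96.8 * 68.6 * 93.7 = 622212.976 mm^3 = 622.212976 cm^3
Mass = 622.212976 * 1.32 / 1000 = 0.82132113 kg
Cost = 0.82132113 * 111.8 = 91.8237 $


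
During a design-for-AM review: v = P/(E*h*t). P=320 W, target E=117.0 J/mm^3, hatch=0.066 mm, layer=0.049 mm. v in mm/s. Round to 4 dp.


v = 320 / (117.0*0.066*0.049) = 845.7151 mm/s


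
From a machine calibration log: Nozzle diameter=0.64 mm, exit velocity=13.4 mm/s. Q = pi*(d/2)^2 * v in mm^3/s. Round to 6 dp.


A = pi*(0.64/2)^2 = 0.32169909 mm^2
Q = 0.32169909 * 13.4 = 4.310768 mm^3/s


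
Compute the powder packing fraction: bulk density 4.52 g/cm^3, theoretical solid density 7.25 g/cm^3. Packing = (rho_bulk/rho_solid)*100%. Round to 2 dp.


Packing = (4.52/7.25)*100 = 62.34 %


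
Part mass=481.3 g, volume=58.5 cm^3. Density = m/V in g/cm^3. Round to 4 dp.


rho = 481.3 / 58.5 = 8.2274 g/cm^3


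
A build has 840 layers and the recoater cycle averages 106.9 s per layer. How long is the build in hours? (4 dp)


t = 840 * 106.9 / 3600 = 24.9433 hrs


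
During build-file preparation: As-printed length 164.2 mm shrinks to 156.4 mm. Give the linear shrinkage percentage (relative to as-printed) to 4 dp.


Shrinkage = ((164.2-156.4)/164.2)*100 = 4.7503 %


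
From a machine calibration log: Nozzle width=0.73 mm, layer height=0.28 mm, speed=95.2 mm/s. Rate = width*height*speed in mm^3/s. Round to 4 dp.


Rate = 0.73 * 0.28 * 95.2 = 19.4589 mm^3/s


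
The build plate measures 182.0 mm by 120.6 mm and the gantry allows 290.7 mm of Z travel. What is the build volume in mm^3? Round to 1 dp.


V = 182.0 * 120.6 * 290.7 = 6380632.4 mm^3


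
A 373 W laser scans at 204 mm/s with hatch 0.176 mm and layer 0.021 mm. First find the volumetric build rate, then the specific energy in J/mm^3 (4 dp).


Build rate = 204 * 0.176 * 0.021 = 0.753984 mm^3/s
SE = 373 / 0.753984 = 494.7055 J/mm^3


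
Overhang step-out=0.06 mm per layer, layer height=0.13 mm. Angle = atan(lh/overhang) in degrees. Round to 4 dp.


angle = atan(0.13/0.06) = 65.2249 degrees


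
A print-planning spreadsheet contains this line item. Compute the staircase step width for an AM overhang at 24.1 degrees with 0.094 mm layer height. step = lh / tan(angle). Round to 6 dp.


step = 0.094 / tan(24.1) = 0.21014 mm


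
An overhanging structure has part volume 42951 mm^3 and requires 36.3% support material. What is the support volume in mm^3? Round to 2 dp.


V_support = 42951 * 0.363 = 15591.21 mm^3


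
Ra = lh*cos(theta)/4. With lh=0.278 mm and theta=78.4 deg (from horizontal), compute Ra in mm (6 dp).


Ra = 0.278 * cos(78.4) / 4 = 0.013975 mm


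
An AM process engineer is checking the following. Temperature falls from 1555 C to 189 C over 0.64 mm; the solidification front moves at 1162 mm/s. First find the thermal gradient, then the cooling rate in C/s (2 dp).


G = (1555-189)/0.64 = 2134.375 C/mm
CR = 2134.375 * 1162 = 2480143.75 C/s


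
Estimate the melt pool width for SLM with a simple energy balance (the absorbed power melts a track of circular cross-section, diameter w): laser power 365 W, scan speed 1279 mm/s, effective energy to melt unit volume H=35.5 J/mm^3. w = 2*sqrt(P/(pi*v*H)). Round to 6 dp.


w = 2*sqrt(365/(pi*1279*35.5)) = 0.10117 mm


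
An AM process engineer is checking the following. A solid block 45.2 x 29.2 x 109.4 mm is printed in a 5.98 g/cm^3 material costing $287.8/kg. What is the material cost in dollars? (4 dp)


V = 45.2 * 29.2 * 109.4 = 144390.496 mm^3 = 144.390496 cm^3
Mass = 144.390496 * 5.98 / 1000 = 0.86345517 kg
Cost = 0.86345517 * 287.8 = 248.5024 $


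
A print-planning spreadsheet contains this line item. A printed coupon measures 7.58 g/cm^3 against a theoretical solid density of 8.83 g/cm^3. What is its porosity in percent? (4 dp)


Porosity = (1-7.58/8.83)*100 = 14.1563 %


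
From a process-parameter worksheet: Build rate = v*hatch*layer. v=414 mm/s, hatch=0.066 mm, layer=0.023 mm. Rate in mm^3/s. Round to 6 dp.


Rate = 414 * 0.066 * 0.023 = 0.628452 mm^3/s


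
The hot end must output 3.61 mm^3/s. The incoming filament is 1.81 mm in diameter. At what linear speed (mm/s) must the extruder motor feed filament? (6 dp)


A = pi*(1.81/2)^2 = 2.573043
v = 3.61 / 2.573043 = 1.403008 mm/s


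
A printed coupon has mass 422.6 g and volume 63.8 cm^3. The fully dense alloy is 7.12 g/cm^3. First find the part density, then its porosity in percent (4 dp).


rho_part = 422.6 / 63.8 = 6.62382445 g/cm^3
Porosity = (1 - 6.62382445/7.12)*100 = 6.9688 %


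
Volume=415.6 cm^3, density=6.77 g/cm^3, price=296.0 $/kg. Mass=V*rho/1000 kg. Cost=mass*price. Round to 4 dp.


Mass = 415.6*6.77/1000 = 2.813612 kg
Cost = 2.813612 * 296.0 = 832.8292 $


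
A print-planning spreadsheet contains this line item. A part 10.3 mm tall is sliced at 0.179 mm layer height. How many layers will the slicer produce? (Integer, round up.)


Layers = ceil(10.3/0.179) = 58


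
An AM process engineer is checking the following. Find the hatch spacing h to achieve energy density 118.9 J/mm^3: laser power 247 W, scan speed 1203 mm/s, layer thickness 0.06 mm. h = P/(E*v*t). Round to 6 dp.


h = 247 / (118.9*1203*0.06) = 0.02878 mm


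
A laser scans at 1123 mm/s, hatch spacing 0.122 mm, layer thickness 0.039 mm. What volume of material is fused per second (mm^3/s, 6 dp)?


Rate = 1123 * 0.122 * 0.039 = 5.343234 mm^3/s


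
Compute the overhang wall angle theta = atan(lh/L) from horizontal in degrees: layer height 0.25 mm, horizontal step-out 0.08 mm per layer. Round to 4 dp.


angle = atan(0.25/0.08) = 72.2553 degrees


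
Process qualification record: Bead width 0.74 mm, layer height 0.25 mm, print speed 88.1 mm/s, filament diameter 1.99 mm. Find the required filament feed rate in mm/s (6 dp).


Q = 0.74 * 0.25 * 88.1 = 16.2985 mm^3/s
A_fil = pi*(1.99/2)^2 = 3.11025527 mm^2
v_feed = 16.2985 / 3.11025527 = 5.240245 mm/s


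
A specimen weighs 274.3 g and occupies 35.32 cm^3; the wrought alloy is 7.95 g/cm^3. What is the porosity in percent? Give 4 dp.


rho_part = 274.3 / 35.32 = 7.76613817 g/cm^3
Porosity = (1 - 7.76613817/7.95)*100 = 2.3127 %


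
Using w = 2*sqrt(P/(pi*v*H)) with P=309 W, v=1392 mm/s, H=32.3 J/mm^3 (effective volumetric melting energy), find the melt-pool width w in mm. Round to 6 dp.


w = 2*sqrt(309/(pi*1392*32.3)) = 0.093543 mm


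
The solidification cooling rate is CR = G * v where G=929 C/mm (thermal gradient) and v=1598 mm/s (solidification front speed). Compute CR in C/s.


CR = 929 * 1598 = 1484542 C/s


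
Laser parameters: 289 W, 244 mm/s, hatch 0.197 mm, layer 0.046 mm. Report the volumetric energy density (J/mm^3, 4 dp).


E = 289 / (244*0.197*0.046) = 130.7025 J/mm^3


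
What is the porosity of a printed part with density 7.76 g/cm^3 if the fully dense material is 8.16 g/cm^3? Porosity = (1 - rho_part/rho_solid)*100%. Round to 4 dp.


Porosity = (1-7.76/8.16)*100 = 4.902 %


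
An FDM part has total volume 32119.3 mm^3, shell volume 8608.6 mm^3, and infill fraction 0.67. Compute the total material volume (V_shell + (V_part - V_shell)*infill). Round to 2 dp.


V_infill = (32119.3 - 8608.6) * 0.67 = 15752.17
V_total = 8608.6 + 15752.17 = 24360.77 mm^3


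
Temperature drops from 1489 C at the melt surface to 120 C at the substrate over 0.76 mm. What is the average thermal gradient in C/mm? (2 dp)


G = (1489-120)/0.76 = 1801.32 C/mm


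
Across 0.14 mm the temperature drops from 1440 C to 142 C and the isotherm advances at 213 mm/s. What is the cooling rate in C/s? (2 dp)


G = (1440-142)/0.14 = 9271.42857143 C/mm
CR = 9271.42857143 * 213 = 1974814.29 C/s


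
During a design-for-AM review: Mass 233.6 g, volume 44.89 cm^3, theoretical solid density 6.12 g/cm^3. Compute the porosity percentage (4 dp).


rho_part = 233.6 / 44.89 = 5.20383159 g/cm^3
Porosity = (1 - 5.20383159/6.12)*100 = 14.9701 %


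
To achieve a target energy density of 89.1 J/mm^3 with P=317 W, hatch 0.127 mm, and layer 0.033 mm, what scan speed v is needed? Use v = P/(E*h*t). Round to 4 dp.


v = 317 / (89.1*0.127*0.033) = 848.9144 mm/s


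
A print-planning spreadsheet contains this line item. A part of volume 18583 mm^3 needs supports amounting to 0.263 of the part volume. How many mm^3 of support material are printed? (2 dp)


V_support = 18583 * 0.263 = 4887.33 mm^3


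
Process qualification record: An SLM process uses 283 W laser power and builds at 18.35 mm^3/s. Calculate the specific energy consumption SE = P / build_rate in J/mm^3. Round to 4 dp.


SE = 283 / 18.35 = 15.4223 J/mm^3


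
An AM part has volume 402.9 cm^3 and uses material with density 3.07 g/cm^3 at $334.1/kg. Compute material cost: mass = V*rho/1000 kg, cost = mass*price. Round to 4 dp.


Mass = 402.9*3.07/1000 = 1.236903 kg
Cost = 1.236903 * 334.1 = 413.2493 $


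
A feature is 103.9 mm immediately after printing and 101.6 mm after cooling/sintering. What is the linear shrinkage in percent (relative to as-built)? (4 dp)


Shrinkage = ((103.9-101.6)/103.9)*100 = 2.2137 %


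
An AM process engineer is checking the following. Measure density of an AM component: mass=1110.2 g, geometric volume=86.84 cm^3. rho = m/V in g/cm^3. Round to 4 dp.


rho = 1110.2 / 86.84 = 12.7844 g/cm^3
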